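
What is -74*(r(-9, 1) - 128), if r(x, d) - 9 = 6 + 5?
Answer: 7992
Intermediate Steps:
r(x, d) = 20 (r(x, d) = 9 + (6 + 5) = 9 + 11 = 20)
-74*(r(-9, 1) - 128) = -74*(20 - 128) = -74*(-108) = 7992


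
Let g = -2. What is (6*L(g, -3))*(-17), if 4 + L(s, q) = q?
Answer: 714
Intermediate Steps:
L(s, q) = -4 + q
(6*L(g, -3))*(-17) = (6*(-4 - 3))*(-17) = (6*(-7))*(-17) = -42*(-17) = 714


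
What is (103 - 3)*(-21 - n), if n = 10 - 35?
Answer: 400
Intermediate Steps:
n = -25
(103 - 3)*(-21 - n) = (103 - 3)*(-21 - 1*(-25)) = 100*(-21 + 25) = 100*4 = 400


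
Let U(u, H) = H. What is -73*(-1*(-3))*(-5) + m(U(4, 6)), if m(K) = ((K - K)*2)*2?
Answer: 1095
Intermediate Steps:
m(K) = 0 (m(K) = (0*2)*2 = 0*2 = 0)
-73*(-1*(-3))*(-5) + m(U(4, 6)) = -73*(-1*(-3))*(-5) + 0 = -219*(-5) + 0 = -73*(-15) + 0 = 1095 + 0 = 1095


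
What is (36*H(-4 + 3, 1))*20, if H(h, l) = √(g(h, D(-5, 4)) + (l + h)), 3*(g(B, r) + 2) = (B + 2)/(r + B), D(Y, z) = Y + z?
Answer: 120*I*√78 ≈ 1059.8*I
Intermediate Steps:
g(B, r) = -2 + (2 + B)/(3*(B + r)) (g(B, r) = -2 + ((B + 2)/(r + B))/3 = -2 + ((2 + B)/(B + r))/3 = -2 + (2 + B)/(3*(B + r)))
H(h, l) = √(h + l + (8 - 5*h)/(3*(-1 + h))) (H(h, l) = √((2 - 6*(-5 + 4) - 5*h)/(3*(h + (-5 + 4))) + (l + h)) = √((2 - 6*(-1) - 5*h)/(3*(h - 1)) + (h + l)) = √((2 + 6 - 5*h)/(3*(-1 + h)) + (h + l)) = √((8 - 5*h)/(3*(-1 + h)) + (h + l)) = √(h + l + (8 - 5*h)/(3*(-1 + h))))
(36*H(-4 + 3, 1))*20 = (36*(√3*√((8 - 5*(-4 + 3) + 3*(-1 + (-4 + 3))*((-4 + 3) + 1))/(-1 + (-4 + 3)))/3))*20 = (36*(√3*√((8 - 5*(-1) + 3*(-1 - 1)*(-1 + 1))/(-1 - 1))/3))*20 = (36*(√3*√((8 + 5 + 3*(-2)*0)/(-2))/3))*20 = (36*(√3*√(-(8 + 5 + 0)/2)/3))*20 = (36*(√3*√(-½*13)/3))*20 = (36*(√3*√(-13/2)/3))*20 = (36*(√3*(I*√26/2)/3))*20 = (36*(I*√78/6))*20 = (6*I*√78)*20 = 120*I*√78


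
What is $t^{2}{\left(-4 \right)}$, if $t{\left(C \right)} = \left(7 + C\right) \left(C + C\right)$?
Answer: $576$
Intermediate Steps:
$t{\left(C \right)} = 2 C \left(7 + C\right)$ ($t{\left(C \right)} = \left(7 + C\right) 2 C = 2 C \left(7 + C\right)$)
$t^{2}{\left(-4 \right)} = \left(2 \left(-4\right) \left(7 - 4\right)\right)^{2} = \left(2 \left(-4\right) 3\right)^{2} = \left(-24\right)^{2} = 576$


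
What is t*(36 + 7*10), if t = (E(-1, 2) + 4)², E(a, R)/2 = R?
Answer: 6784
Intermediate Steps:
E(a, R) = 2*R
t = 64 (t = (2*2 + 4)² = (4 + 4)² = 8² = 64)
t*(36 + 7*10) = 64*(36 + 7*10) = 64*(36 + 70) = 64*106 = 6784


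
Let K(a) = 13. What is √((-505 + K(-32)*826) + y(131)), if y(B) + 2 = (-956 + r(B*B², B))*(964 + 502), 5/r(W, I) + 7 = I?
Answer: I*√5347795430/62 ≈ 1179.5*I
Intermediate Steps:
r(W, I) = 5/(-7 + I)
y(B) = -1401498 + 7330/(-7 + B) (y(B) = -2 + (-956 + 5/(-7 + B))*(964 + 502) = -2 + (-956 + 5/(-7 + B))*1466 = -2 + (-1401496 + 7330/(-7 + B)) = -1401498 + 7330/(-7 + B))
√((-505 + K(-32)*826) + y(131)) = √((-505 + 13*826) + 2*(4908908 - 700749*131)/(-7 + 131)) = √((-505 + 10738) + 2*(4908908 - 91798119)/124) = √(10233 + 2*(1/124)*(-86889211)) = √(10233 - 86889211/62) = √(-86254765/62) = I*√5347795430/62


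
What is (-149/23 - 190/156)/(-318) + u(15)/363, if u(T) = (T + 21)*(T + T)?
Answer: 207047767/69029532 ≈ 2.9994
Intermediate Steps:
u(T) = 2*T*(21 + T) (u(T) = (21 + T)*(2*T) = 2*T*(21 + T))
(-149/23 - 190/156)/(-318) + u(15)/363 = (-149/23 - 190/156)/(-318) + (2*15*(21 + 15))/363 = (-149*1/23 - 190*1/156)*(-1/318) + (2*15*36)*(1/363) = (-149/23 - 95/78)*(-1/318) + 1080*(1/363) = -13807/1794*(-1/318) + 360/121 = 13807/570492 + 360/121 = 207047767/69029532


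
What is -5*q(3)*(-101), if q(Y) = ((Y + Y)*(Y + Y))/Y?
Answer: 6060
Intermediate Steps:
q(Y) = 4*Y (q(Y) = ((2*Y)*(2*Y))/Y = (4*Y²)/Y = 4*Y)
-5*q(3)*(-101) = -20*3*(-101) = -5*12*(-101) = -60*(-101) = 6060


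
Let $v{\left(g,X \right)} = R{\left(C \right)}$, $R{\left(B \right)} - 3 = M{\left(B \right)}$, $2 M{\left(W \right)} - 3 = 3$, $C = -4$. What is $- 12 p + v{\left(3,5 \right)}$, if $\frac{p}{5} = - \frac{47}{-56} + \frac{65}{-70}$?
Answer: $\frac{159}{14} \approx 11.357$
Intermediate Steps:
$p = - \frac{25}{56}$ ($p = 5 \left(- \frac{47}{-56} + \frac{65}{-70}\right) = 5 \left(\left(-47\right) \left(- \frac{1}{56}\right) + 65 \left(- \frac{1}{70}\right)\right) = 5 \left(\frac{47}{56} - \frac{13}{14}\right) = 5 \left(- \frac{5}{56}\right) = - \frac{25}{56} \approx -0.44643$)
$M{\left(W \right)} = 3$ ($M{\left(W \right)} = \frac{3}{2} + \frac{1}{2} \cdot 3 = \frac{3}{2} + \frac{3}{2} = 3$)
$R{\left(B \right)} = 6$ ($R{\left(B \right)} = 3 + 3 = 6$)
$v{\left(g,X \right)} = 6$
$- 12 p + v{\left(3,5 \right)} = \left(-12\right) \left(- \frac{25}{56}\right) + 6 = \frac{75}{14} + 6 = \frac{159}{14}$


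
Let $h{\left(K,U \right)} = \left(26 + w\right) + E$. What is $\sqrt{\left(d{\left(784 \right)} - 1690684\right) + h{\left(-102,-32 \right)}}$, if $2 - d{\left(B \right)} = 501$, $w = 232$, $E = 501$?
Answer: $2 i \sqrt{422606} \approx 1300.2 i$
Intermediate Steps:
$h{\left(K,U \right)} = 759$ ($h{\left(K,U \right)} = \left(26 + 232\right) + 501 = 258 + 501 = 759$)
$d{\left(B \right)} = -499$ ($d{\left(B \right)} = 2 - 501 = -499$)
$\sqrt{\left(d{\left(784 \right)} - 1690684\right) + h{\left(-102,-32 \right)}} = \sqrt{\left(-499 - 1690684\right) + 759} = \sqrt{-1691183 + 759} = \sqrt{-1690424} = 2 i \sqrt{422606}$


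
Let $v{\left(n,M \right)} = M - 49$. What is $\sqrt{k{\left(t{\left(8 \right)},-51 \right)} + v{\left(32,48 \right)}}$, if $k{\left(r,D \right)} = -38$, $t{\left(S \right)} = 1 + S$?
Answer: $i \sqrt{39} \approx 6.245 i$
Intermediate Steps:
$v{\left(n,M \right)} = -49 + M$
$\sqrt{k{\left(t{\left(8 \right)},-51 \right)} + v{\left(32,48 \right)}} = \sqrt{-38 + \left(-49 + 48\right)} = \sqrt{-38 - 1} = \sqrt{-39} = i \sqrt{39}$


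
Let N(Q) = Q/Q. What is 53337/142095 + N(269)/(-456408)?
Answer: 8114430467/21617764920 ≈ 0.37536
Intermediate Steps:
N(Q) = 1
53337/142095 + N(269)/(-456408) = 53337/142095 + 1/(-456408) = 53337*(1/142095) + 1*(-1/456408) = 17779/47365 - 1/456408 = 8114430467/21617764920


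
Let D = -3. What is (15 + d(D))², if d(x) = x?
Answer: 144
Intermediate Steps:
(15 + d(D))² = (15 - 3)² = 12² = 144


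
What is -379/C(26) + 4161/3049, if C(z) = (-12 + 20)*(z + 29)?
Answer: 675269/1341560 ≈ 0.50335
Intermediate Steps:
C(z) = 232 + 8*z (C(z) = 8*(29 + z) = 232 + 8*z)
-379/C(26) + 4161/3049 = -379/(232 + 8*26) + 4161/3049 = -379/(232 + 208) + 4161*(1/3049) = -379/440 + 4161/3049 = 675269/1341560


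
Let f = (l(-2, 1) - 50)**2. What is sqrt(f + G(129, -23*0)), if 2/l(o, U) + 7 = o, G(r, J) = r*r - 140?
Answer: sqrt(1540885)/9 ≈ 137.92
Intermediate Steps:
G(r, J) = -140 + r**2 (G(r, J) = r**2 - 140 = -140 + r**2)
l(o, U) = 2/(-7 + o)
f = 204304/81 (f = (2/(-7 - 2) - 50)**2 = (2/(-9) - 50)**2 = (2*(-1/9) - 50)**2 = (-2/9 - 50)**2 = (-452/9)**2 = 204304/81 ≈ 2522.3)
sqrt(f + G(129, -23*0)) = sqrt(204304/81 + (-140 + 129**2)) = sqrt(204304/81 + (-140 + 16641)) = sqrt(204304/81 + 16501) = sqrt(1540885/81) = sqrt(1540885)/9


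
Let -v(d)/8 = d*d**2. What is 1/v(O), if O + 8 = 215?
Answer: -1/70957944 ≈ -1.4093e-8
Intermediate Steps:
O = 207 (O = -8 + 215 = 207)
v(d) = -8*d**3 (v(d) = -8*d*d**2 = -8*d**3)
1/v(O) = 1/(-8*207**3) = 1/(-8*8869743) = 1/(-70957944) = -1/70957944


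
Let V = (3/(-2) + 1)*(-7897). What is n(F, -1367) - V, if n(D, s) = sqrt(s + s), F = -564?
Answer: -7897/2 + I*sqrt(2734) ≈ -3948.5 + 52.288*I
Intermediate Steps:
V = 7897/2 (V = (3*(-1/2) + 1)*(-7897) = (-3/2 + 1)*(-7897) = -1/2*(-7897) = 7897/2 ≈ 3948.5)
n(D, s) = sqrt(2)*sqrt(s) (n(D, s) = sqrt(2*s) = sqrt(2)*sqrt(s))
n(F, -1367) - V = sqrt(2)*sqrt(-1367) - 1*7897/2 = sqrt(2)*(I*sqrt(1367)) - 7897/2 = I*sqrt(2734) - 7897/2 = -7897/2 + I*sqrt(2734)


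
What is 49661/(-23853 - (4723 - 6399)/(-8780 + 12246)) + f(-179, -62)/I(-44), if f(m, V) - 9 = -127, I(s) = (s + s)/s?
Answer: -2524910762/41336411 ≈ -61.082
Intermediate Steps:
I(s) = 2 (I(s) = (2*s)/s = 2)
f(m, V) = -118 (f(m, V) = 9 - 127 = -118)
49661/(-23853 - (4723 - 6399)/(-8780 + 12246)) + f(-179, -62)/I(-44) = 49661/(-23853 - (4723 - 6399)/(-8780 + 12246)) - 118/2 = 49661/(-23853 - (-1676)/3466) - 118*½ = 49661/(-23853 - (-1676)/3466) - 59 = 49661/(-23853 - 1*(-838/1733)) - 59 = 49661/(-23853 + 838/1733) - 59 = 49661/(-41336411/1733) - 59 = 49661*(-1733/41336411) - 59 = -86062513/41336411 - 59 = -2524910762/41336411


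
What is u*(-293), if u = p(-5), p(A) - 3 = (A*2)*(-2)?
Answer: -6739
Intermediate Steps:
p(A) = 3 - 4*A (p(A) = 3 + (A*2)*(-2) = 3 + (2*A)*(-2) = 3 - 4*A)
u = 23 (u = 3 - 4*(-5) = 3 + 20 = 23)
u*(-293) = 23*(-293) = -6739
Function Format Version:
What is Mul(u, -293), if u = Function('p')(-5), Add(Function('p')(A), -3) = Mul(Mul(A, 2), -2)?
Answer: -6739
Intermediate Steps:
Function('p')(A) = Add(3, Mul(-4, A)) (Function('p')(A) = Add(3, Mul(Mul(A, 2), -2)) = Add(3, Mul(Mul(2, A), -2)) = Add(3, Mul(-4, A)))
u = 23 (u = Add(3, Mul(-4, -5)) = Add(3, 20) = 23)
Mul(u, -293) = Mul(23, -293) = -6739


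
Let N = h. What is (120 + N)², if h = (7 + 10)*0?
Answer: 14400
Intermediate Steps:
h = 0 (h = 17*0 = 0)
N = 0
(120 + N)² = (120 + 0)² = 120² = 14400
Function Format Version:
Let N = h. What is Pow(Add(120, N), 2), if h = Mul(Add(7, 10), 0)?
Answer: 14400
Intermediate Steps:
h = 0 (h = Mul(17, 0) = 0)
N = 0
Pow(Add(120, N), 2) = Pow(Add(120, 0), 2) = Pow(120, 2) = 14400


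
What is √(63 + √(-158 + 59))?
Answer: √(63 + 3*I*√11) ≈ 7.9618 + 0.62485*I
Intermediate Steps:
√(63 + √(-158 + 59)) = √(63 + √(-99)) = √(63 + 3*I*√11)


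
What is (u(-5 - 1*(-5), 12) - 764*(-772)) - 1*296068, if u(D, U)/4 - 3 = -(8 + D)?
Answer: 293720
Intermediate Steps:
u(D, U) = -20 - 4*D (u(D, U) = 12 + 4*(-(8 + D)) = 12 + 4*(-8 - D) = 12 + (-32 - 4*D) = -20 - 4*D)
(u(-5 - 1*(-5), 12) - 764*(-772)) - 1*296068 = ((-20 - 4*(-5 - 1*(-5))) - 764*(-772)) - 1*296068 = ((-20 - 4*(-5 + 5)) + 589808) - 296068 = ((-20 - 4*0) + 589808) - 296068 = ((-20 + 0) + 589808) - 296068 = (-20 + 589808) - 296068 = 589788 - 296068 = 293720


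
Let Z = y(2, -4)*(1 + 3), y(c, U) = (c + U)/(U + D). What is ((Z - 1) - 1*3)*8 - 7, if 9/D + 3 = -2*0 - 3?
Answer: -301/11 ≈ -27.364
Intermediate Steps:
D = -3/2 (D = 9/(-3 + (-2*0 - 3)) = 9/(-3 + (0 - 3)) = 9/(-3 - 3) = 9/(-6) = 9*(-⅙) = -3/2 ≈ -1.5000)
y(c, U) = (U + c)/(-3/2 + U) (y(c, U) = (c + U)/(U - 3/2) = (U + c)/(-3/2 + U))
Z = 16/11 (Z = (2*(-4 + 2)/(-3 + 2*(-4)))*(1 + 3) = (2*(-2)/(-3 - 8))*4 = (2*(-2)/(-11))*4 = (2*(-1/11)*(-2))*4 = (4/11)*4 = 16/11 ≈ 1.4545)
((Z - 1) - 1*3)*8 - 7 = ((16/11 - 1) - 1*3)*8 - 7 = (5/11 - 3)*8 - 7 = -28/11*8 - 7 = -224/11 - 7 = -301/11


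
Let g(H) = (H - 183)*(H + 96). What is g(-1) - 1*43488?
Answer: -60968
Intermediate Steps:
g(H) = (-183 + H)*(96 + H)
g(-1) - 1*43488 = (-17568 + (-1)² - 87*(-1)) - 1*43488 = (-17568 + 1 + 87) - 43488 = -17480 - 43488 = -60968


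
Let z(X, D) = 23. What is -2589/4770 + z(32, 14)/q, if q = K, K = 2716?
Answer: -1153669/2159220 ≈ -0.53430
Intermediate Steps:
q = 2716
-2589/4770 + z(32, 14)/q = -2589/4770 + 23/2716 = -2589*1/4770 + 23*(1/2716) = -863/1590 + 23/2716 = -1153669/2159220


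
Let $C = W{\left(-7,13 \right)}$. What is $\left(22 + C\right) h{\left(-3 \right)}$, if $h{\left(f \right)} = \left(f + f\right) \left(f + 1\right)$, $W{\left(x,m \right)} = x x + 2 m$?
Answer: $1164$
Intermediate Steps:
$W{\left(x,m \right)} = x^{2} + 2 m$
$C = 75$ ($C = \left(-7\right)^{2} + 2 \cdot 13 = 49 + 26 = 75$)
$h{\left(f \right)} = 2 f \left(1 + f\right)$
$\left(22 + C\right) h{\left(-3 \right)} = \left(22 + 75\right) 2 \left(-3\right) \left(1 - 3\right) = 97 \cdot 2 \left(-3\right) \left(-2\right) = 97 \cdot 12 = 1164$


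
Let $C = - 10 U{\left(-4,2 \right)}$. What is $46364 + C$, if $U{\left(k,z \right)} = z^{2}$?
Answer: $46324$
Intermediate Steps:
$C = -40$ ($C = - 10 \cdot 2^{2} = \left(-10\right) 4 = -40$)
$46364 + C = 46364 - 40 = 46324$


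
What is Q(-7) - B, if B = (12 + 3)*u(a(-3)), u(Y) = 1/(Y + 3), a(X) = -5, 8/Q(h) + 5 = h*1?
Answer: 41/6 ≈ 6.8333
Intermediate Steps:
Q(h) = 8/(-5 + h) (Q(h) = 8/(-5 + h*1) = 8/(-5 + h))
u(Y) = 1/(3 + Y)
B = -15/2 (B = (12 + 3)/(3 - 5) = 15/(-2) = 15*(-½) = -15/2 ≈ -7.5000)
Q(-7) - B = 8/(-5 - 7) - 1*(-15/2) = 8/(-12) + 15/2 = 8*(-1/12) + 15/2 = -⅔ + 15/2 = 41/6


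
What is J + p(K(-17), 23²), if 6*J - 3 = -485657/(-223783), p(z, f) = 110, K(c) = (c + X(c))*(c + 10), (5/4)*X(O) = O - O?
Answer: 74426893/671349 ≈ 110.86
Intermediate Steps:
X(O) = 0 (X(O) = 4*(O - O)/5 = (⅘)*0 = 0)
K(c) = c*(10 + c) (K(c) = (c + 0)*(c + 10) = c*(10 + c))
J = 578503/671349 (J = ½ + (-485657/(-223783))/6 = ½ + (-485657*(-1/223783))/6 = ½ + (⅙)*(485657/223783) = ½ + 485657/1342698 = 578503/671349 ≈ 0.86170)
J + p(K(-17), 23²) = 578503/671349 + 110 = 74426893/671349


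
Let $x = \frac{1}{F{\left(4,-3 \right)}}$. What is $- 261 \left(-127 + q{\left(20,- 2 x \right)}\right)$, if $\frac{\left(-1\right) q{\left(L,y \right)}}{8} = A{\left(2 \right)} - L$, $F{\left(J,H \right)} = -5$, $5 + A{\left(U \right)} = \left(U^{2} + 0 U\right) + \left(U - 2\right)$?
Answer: $-10701$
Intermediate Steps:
$A{\left(U \right)} = -7 + U + U^{2}$ ($A{\left(U \right)} = -5 + \left(\left(U^{2} + 0 U\right) + \left(U - 2\right)\right) = -5 + \left(\left(U^{2} + 0\right) + \left(-2 + U\right)\right) = -5 + \left(U^{2} + \left(-2 + U\right)\right) = -5 + \left(-2 + U + U^{2}\right) = -7 + U + U^{2}$)
$x = - \frac{1}{5}$ ($x = \frac{1}{-5} = - \frac{1}{5} \approx -0.2$)
$q{\left(L,y \right)} = 8 + 8 L$ ($q{\left(L,y \right)} = - 8 \left(\left(-7 + 2 + 2^{2}\right) - L\right) = - 8 \left(\left(-7 + 2 + 4\right) - L\right) = - 8 \left(-1 - L\right) = 8 + 8 L$)
$- 261 \left(-127 + q{\left(20,- 2 x \right)}\right) = - 261 \left(-127 + \left(8 + 8 \cdot 20\right)\right) = - 261 \left(-127 + \left(8 + 160\right)\right) = - 261 \left(-127 + 168\right) = \left(-261\right) 41 = -10701$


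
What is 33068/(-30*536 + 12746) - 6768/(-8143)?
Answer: -123354106/13574381 ≈ -9.0873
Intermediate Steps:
33068/(-30*536 + 12746) - 6768/(-8143) = 33068/(-16080 + 12746) - 6768*(-1/8143) = 33068/(-3334) + 6768/8143 = 33068*(-1/3334) + 6768/8143 = -16534/1667 + 6768/8143 = -123354106/13574381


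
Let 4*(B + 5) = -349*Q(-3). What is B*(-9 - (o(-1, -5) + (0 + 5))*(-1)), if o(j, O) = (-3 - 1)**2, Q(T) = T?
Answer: 3081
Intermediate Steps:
o(j, O) = 16 (o(j, O) = (-4)**2 = 16)
B = 1027/4 (B = -5 + (-349*(-3))/4 = -5 + (1/4)*1047 = -5 + 1047/4 = 1027/4 ≈ 256.75)
B*(-9 - (o(-1, -5) + (0 + 5))*(-1)) = 1027*(-9 - (16 + (0 + 5))*(-1))/4 = 1027*(-9 - (16 + 5)*(-1))/4 = 1027*(-9 - 21*(-1))/4 = 1027*(-9 - 1*(-21))/4 = 1027*(-9 + 21)/4 = (1027/4)*12 = 3081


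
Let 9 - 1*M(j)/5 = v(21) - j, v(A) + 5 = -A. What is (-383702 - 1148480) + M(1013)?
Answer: -1526942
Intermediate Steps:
v(A) = -5 - A
M(j) = 175 + 5*j (M(j) = 45 - 5*((-5 - 1*21) - j) = 45 - 5*((-5 - 21) - j) = 45 - 5*(-26 - j) = 45 + (130 + 5*j) = 175 + 5*j)
(-383702 - 1148480) + M(1013) = (-383702 - 1148480) + (175 + 5*1013) = -1532182 + (175 + 5065) = -1532182 + 5240 = -1526942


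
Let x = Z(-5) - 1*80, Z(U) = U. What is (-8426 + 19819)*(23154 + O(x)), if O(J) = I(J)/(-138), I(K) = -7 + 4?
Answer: 12134513405/46 ≈ 2.6379e+8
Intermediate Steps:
I(K) = -3
x = -85 (x = -5 - 1*80 = -5 - 80 = -85)
O(J) = 1/46 (O(J) = -3/(-138) = -3*(-1/138) = 1/46)
(-8426 + 19819)*(23154 + O(x)) = (-8426 + 19819)*(23154 + 1/46) = 11393*(1065085/46) = 12134513405/46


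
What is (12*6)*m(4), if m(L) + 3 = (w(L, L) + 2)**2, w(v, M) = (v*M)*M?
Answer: 313416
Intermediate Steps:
w(v, M) = v*M**2 (w(v, M) = (M*v)*M = v*M**2)
m(L) = -3 + (2 + L**3)**2 (m(L) = -3 + (L*L**2 + 2)**2 = -3 + (L**3 + 2)**2 = -3 + (2 + L**3)**2)
(12*6)*m(4) = (12*6)*(-3 + (2 + 4**3)**2) = 72*(-3 + (2 + 64)**2) = 72*(-3 + 66**2) = 72*(-3 + 4356) = 72*4353 = 313416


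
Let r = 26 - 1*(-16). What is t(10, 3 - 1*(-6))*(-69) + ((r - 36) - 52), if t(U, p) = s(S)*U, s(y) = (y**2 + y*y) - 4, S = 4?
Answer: -19366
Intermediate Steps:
s(y) = -4 + 2*y**2 (s(y) = (y**2 + y**2) - 4 = 2*y**2 - 4 = -4 + 2*y**2)
t(U, p) = 28*U (t(U, p) = (-4 + 2*4**2)*U = (-4 + 2*16)*U = (-4 + 32)*U = 28*U)
r = 42 (r = 26 + 16 = 42)
t(10, 3 - 1*(-6))*(-69) + ((r - 36) - 52) = (28*10)*(-69) + ((42 - 36) - 52) = 280*(-69) + (6 - 52) = -19320 - 46 = -19366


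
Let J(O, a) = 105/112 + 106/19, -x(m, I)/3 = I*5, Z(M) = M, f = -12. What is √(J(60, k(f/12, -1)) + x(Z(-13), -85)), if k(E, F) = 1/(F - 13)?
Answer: √7402039/76 ≈ 35.798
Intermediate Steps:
x(m, I) = -15*I (x(m, I) = -3*I*5 = -15*I)
k(E, F) = 1/(-13 + F)
J(O, a) = 1981/304 (J(O, a) = 105*(1/112) + 106*(1/19) = 15/16 + 106/19 = 1981/304)
√(J(60, k(f/12, -1)) + x(Z(-13), -85)) = √(1981/304 - 15*(-85)) = √(1981/304 + 1275) = √(389581/304) = √7402039/76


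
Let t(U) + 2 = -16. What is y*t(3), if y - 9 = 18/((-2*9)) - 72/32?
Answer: -207/2 ≈ -103.50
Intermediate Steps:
t(U) = -18 (t(U) = -2 - 16 = -18)
y = 23/4 (y = 9 + (18/((-2*9)) - 72/32) = 9 + (18/(-18) - 72*1/32) = 9 + (18*(-1/18) - 9/4) = 9 + (-1 - 9/4) = 9 - 13/4 = 23/4 ≈ 5.7500)
y*t(3) = (23/4)*(-18) = -207/2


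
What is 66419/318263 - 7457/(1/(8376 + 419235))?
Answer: -1014843708964282/318263 ≈ -3.1887e+9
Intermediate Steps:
66419/318263 - 7457/(1/(8376 + 419235)) = 66419*(1/318263) - 7457/(1/427611) = 66419/318263 - 7457/1/427611 = 66419/318263 - 7457*427611 = 66419/318263 - 3188695227 = -1014843708964282/318263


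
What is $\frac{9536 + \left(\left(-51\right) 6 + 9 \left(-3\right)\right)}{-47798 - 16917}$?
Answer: $- \frac{9203}{64715} \approx -0.14221$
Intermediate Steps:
$\frac{9536 + \left(\left(-51\right) 6 + 9 \left(-3\right)\right)}{-47798 - 16917} = \frac{9536 - 333}{-64715} = \left(9536 - 333\right) \left(- \frac{1}{64715}\right) = 9203 \left(- \frac{1}{64715}\right) = - \frac{9203}{64715}$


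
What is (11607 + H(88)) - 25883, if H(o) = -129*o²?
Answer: -1013252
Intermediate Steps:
(11607 + H(88)) - 25883 = (11607 - 129*88²) - 25883 = (11607 - 129*7744) - 25883 = (11607 - 998976) - 25883 = -987369 - 25883 = -1013252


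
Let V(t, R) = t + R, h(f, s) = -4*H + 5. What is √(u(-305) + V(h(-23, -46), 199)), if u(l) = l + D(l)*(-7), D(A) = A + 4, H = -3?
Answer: √2018 ≈ 44.922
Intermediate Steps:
D(A) = 4 + A
h(f, s) = 17 (h(f, s) = -4*(-3) + 5 = 12 + 5 = 17)
u(l) = -28 - 6*l (u(l) = l + (4 + l)*(-7) = l + (-28 - 7*l) = -28 - 6*l)
V(t, R) = R + t
√(u(-305) + V(h(-23, -46), 199)) = √((-28 - 6*(-305)) + (199 + 17)) = √((-28 + 1830) + 216) = √(1802 + 216) = √2018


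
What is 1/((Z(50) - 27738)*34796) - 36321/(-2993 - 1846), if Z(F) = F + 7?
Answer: 11661318034519/1553622366588 ≈ 7.5059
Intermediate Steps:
Z(F) = 7 + F
1/((Z(50) - 27738)*34796) - 36321/(-2993 - 1846) = 1/(((7 + 50) - 27738)*34796) - 36321/(-2993 - 1846) = (1/34796)/(57 - 27738) - 36321/(-4839) = (1/34796)/(-27681) - 36321*(-1/4839) = -1/27681*1/34796 + 12107/1613 = -1/963188076 + 12107/1613 = 11661318034519/1553622366588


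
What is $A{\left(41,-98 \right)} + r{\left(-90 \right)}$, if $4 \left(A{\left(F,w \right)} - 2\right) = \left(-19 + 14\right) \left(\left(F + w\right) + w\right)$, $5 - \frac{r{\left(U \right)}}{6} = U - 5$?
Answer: $\frac{3183}{4} \approx 795.75$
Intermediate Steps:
$r{\left(U \right)} = 60 - 6 U$ ($r{\left(U \right)} = 30 - 6 \left(U - 5\right) = 30 - 6 \left(-5 + U\right) = 30 - \left(-30 + 6 U\right) = 60 - 6 U$)
$A{\left(F,w \right)} = 2 - \frac{5 w}{2} - \frac{5 F}{4}$ ($A{\left(F,w \right)} = 2 + \frac{\left(-19 + 14\right) \left(\left(F + w\right) + w\right)}{4} = 2 + \frac{\left(-5\right) \left(F + 2 w\right)}{4} = 2 + \frac{- 10 w - 5 F}{4} = 2 - \left(\frac{5 w}{2} + \frac{5 F}{4}\right) = 2 - \frac{5 w}{2} - \frac{5 F}{4}$)
$A{\left(41,-98 \right)} + r{\left(-90 \right)} = \left(2 - -245 - \frac{205}{4}\right) + \left(60 - -540\right) = \left(2 + 245 - \frac{205}{4}\right) + \left(60 + 540\right) = \frac{783}{4} + 600 = \frac{3183}{4}$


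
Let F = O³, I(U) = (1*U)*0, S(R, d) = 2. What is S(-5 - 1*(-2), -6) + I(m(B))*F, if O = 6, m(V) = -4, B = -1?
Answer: 2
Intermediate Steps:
I(U) = 0 (I(U) = U*0 = 0)
F = 216 (F = 6³ = 216)
S(-5 - 1*(-2), -6) + I(m(B))*F = 2 + 0*216 = 2 + 0 = 2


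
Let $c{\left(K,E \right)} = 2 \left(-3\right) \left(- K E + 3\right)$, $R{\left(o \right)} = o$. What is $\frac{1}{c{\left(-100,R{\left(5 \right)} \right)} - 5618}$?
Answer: $- \frac{1}{8636} \approx -0.00011579$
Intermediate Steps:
$c{\left(K,E \right)} = -18 + 6 E K$ ($c{\left(K,E \right)} = - 6 \left(- E K + 3\right) = - 6 \left(3 - E K\right) = -18 + 6 E K$)
$\frac{1}{c{\left(-100,R{\left(5 \right)} \right)} - 5618} = \frac{1}{\left(-18 + 6 \cdot 5 \left(-100\right)\right) - 5618} = \frac{1}{\left(-18 - 3000\right) - 5618} = \frac{1}{-3018 - 5618} = \frac{1}{-8636} = - \frac{1}{8636}$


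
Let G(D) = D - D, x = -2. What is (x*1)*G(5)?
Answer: 0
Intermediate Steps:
G(D) = 0
(x*1)*G(5) = -2*1*0 = -2*0 = 0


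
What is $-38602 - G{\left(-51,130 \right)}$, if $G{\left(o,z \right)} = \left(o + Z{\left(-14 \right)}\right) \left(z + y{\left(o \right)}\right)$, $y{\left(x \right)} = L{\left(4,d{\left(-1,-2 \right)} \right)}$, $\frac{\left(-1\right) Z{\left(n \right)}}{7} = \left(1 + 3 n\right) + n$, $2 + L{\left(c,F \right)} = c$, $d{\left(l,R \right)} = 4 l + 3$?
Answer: $-82690$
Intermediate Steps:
$d{\left(l,R \right)} = 3 + 4 l$
$L{\left(c,F \right)} = -2 + c$
$Z{\left(n \right)} = -7 - 28 n$ ($Z{\left(n \right)} = - 7 \left(\left(1 + 3 n\right) + n\right) = - 7 \left(1 + 4 n\right) = -7 - 28 n$)
$y{\left(x \right)} = 2$ ($y{\left(x \right)} = -2 + 4 = 2$)
$G{\left(o,z \right)} = \left(2 + z\right) \left(385 + o\right)$ ($G{\left(o,z \right)} = \left(o - -385\right) \left(z + 2\right) = \left(o + \left(-7 + 392\right)\right) \left(2 + z\right) = \left(o + 385\right) \left(2 + z\right) = \left(385 + o\right) \left(2 + z\right) = \left(2 + z\right) \left(385 + o\right)$)
$-38602 - G{\left(-51,130 \right)} = -38602 - \left(770 + 2 \left(-51\right) + 385 \cdot 130 - 6630\right) = -38602 - \left(770 - 102 + 50050 - 6630\right) = -38602 - 44088 = -82690$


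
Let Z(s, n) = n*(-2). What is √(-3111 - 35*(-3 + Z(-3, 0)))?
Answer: 3*I*√334 ≈ 54.827*I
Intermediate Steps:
Z(s, n) = -2*n
√(-3111 - 35*(-3 + Z(-3, 0))) = √(-3111 - 35*(-3 - 2*0)) = √(-3111 - 35*(-3 + 0)) = √(-3111 - 35*(-3)) = √(-3111 + 105) = √(-3006) = 3*I*√334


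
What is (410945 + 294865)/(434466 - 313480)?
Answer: 352905/60493 ≈ 5.8338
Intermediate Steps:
(410945 + 294865)/(434466 - 313480) = 705810/120986 = 705810*(1/120986) = 352905/60493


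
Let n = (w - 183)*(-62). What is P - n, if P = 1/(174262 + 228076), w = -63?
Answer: -6136459175/402338 ≈ -15252.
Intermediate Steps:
n = 15252 (n = (-63 - 183)*(-62) = -246*(-62) = 15252)
P = 1/402338 ≈ 2.4855e-6
P - n = 1/402338 - 1*15252 = 1/402338 - 15252 = -6136459175/402338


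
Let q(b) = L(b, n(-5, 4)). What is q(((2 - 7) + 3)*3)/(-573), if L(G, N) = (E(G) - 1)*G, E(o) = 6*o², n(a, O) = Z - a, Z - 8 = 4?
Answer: 430/191 ≈ 2.2513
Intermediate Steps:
Z = 12 (Z = 8 + 4 = 12)
n(a, O) = 12 - a
L(G, N) = G*(-1 + 6*G²) (L(G, N) = (6*G² - 1)*G = (-1 + 6*G²)*G = G*(-1 + 6*G²))
q(b) = -b + 6*b³
q(((2 - 7) + 3)*3)/(-573) = (-((2 - 7) + 3)*3 + 6*(((2 - 7) + 3)*3)³)/(-573) = (-(-5 + 3)*3 + 6*((-5 + 3)*3)³)*(-1/573) = (-(-2)*3 + 6*(-2*3)³)*(-1/573) = (-1*(-6) + 6*(-6)³)*(-1/573) = (6 + 6*(-216))*(-1/573) = (6 - 1296)*(-1/573) = -1290*(-1/573) = 430/191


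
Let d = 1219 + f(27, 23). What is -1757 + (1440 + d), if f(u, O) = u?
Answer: 929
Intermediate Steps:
d = 1246 (d = 1219 + 27 = 1246)
-1757 + (1440 + d) = -1757 + (1440 + 1246) = -1757 + 2686 = 929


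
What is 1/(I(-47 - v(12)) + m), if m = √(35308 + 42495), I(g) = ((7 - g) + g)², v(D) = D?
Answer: -49/75402 + 11*√643/75402 ≈ 0.0030494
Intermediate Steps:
I(g) = 49 (I(g) = 7² = 49)
m = 11*√643 (m = √77803 = 11*√643 ≈ 278.93)
1/(I(-47 - v(12)) + m) = 1/(49 + 11*√643)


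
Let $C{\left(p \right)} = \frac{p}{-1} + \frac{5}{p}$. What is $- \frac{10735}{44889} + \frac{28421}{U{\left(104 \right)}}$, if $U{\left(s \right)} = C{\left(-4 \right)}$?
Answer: $\frac{5103042991}{493779} \approx 10335.0$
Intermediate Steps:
$C{\left(p \right)} = - p + \frac{5}{p}$ ($C{\left(p \right)} = p \left(-1\right) + \frac{5}{p} = - p + \frac{5}{p}$)
$U{\left(s \right)} = \frac{11}{4}$ ($U{\left(s \right)} = \left(-1\right) \left(-4\right) + \frac{5}{-4} = 4 + 5 \left(- \frac{1}{4}\right) = 4 - \frac{5}{4} = \frac{11}{4}$)
$- \frac{10735}{44889} + \frac{28421}{U{\left(104 \right)}} = - \frac{10735}{44889} + \frac{28421}{\frac{11}{4}} = \left(-10735\right) \frac{1}{44889} + 28421 \cdot \frac{4}{11} = - \frac{10735}{44889} + \frac{113684}{11} = \frac{5103042991}{493779}$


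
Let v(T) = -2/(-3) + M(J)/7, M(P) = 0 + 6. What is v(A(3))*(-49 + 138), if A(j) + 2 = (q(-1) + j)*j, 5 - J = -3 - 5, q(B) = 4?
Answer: 2848/21 ≈ 135.62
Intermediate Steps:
J = 13 (J = 5 - (-3 - 5) = 5 - 1*(-8) = 5 + 8 = 13)
M(P) = 6
A(j) = -2 + j*(4 + j) (A(j) = -2 + (4 + j)*j = -2 + j*(4 + j))
v(T) = 32/21 (v(T) = -2/(-3) + 6/7 = -2*(-⅓) + 6*(⅐) = ⅔ + 6/7 = 32/21)
v(A(3))*(-49 + 138) = 32*(-49 + 138)/21 = (32/21)*89 = 2848/21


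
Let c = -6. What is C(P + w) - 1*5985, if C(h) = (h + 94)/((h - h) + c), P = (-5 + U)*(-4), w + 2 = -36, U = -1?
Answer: -17995/3 ≈ -5998.3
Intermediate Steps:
w = -38 (w = -2 - 36 = -38)
P = 24 (P = (-5 - 1)*(-4) = -6*(-4) = 24)
C(h) = -47/3 - h/6 (C(h) = (h + 94)/((h - h) - 6) = (94 + h)/(0 - 6) = (94 + h)/(-6) = (94 + h)*(-⅙) = -47/3 - h/6)
C(P + w) - 1*5985 = (-47/3 - (24 - 38)/6) - 1*5985 = (-47/3 - ⅙*(-14)) - 5985 = (-47/3 + 7/3) - 5985 = -40/3 - 5985 = -17995/3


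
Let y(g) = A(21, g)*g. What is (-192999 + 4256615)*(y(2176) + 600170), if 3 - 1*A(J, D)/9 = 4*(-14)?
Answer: 7134189903616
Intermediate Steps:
A(J, D) = 531 (A(J, D) = 27 - 36*(-14) = 27 - 9*(-56) = 27 + 504 = 531)
y(g) = 531*g
(-192999 + 4256615)*(y(2176) + 600170) = (-192999 + 4256615)*(531*2176 + 600170) = 4063616*(1155456 + 600170) = 4063616*1755626 = 7134189903616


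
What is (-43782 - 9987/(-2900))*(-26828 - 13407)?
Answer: 1021629521211/580 ≈ 1.7614e+9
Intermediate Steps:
(-43782 - 9987/(-2900))*(-26828 - 13407) = (-43782 - 9987*(-1/2900))*(-40235) = (-43782 + 9987/2900)*(-40235) = -126957813/2900*(-40235) = 1021629521211/580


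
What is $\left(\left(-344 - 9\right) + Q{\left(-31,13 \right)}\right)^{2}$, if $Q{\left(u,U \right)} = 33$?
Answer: $102400$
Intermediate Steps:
$\left(\left(-344 - 9\right) + Q{\left(-31,13 \right)}\right)^{2} = \left(\left(-344 - 9\right) + 33\right)^{2} = \left(-353 + 33\right)^{2} = \left(-320\right)^{2} = 102400$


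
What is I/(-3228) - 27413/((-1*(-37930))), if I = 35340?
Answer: -119077947/10203170 ≈ -11.671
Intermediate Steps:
I/(-3228) - 27413/((-1*(-37930))) = 35340/(-3228) - 27413/((-1*(-37930))) = 35340*(-1/3228) - 27413/37930 = -2945/269 - 27413*1/37930 = -2945/269 - 27413/37930 = -119077947/10203170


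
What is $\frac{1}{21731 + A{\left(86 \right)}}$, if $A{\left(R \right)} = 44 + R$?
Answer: $\frac{1}{21861} \approx 4.5744 \cdot 10^{-5}$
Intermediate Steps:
$\frac{1}{21731 + A{\left(86 \right)}} = \frac{1}{21731 + \left(44 + 86\right)} = \frac{1}{21731 + 130} = \frac{1}{21861}$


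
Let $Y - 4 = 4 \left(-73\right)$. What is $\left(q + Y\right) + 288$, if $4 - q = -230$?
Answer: $234$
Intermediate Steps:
$q = 234$ ($q = 4 - -230 = 4 + 230 = 234$)
$Y = -288$ ($Y = 4 + 4 \left(-73\right) = 4 - 292 = -288$)
$\left(q + Y\right) + 288 = \left(234 - 288\right) + 288 = -54 + 288 = 234$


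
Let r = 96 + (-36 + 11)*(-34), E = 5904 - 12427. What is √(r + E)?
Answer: 13*I*√33 ≈ 74.679*I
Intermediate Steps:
E = -6523
r = 946 (r = 96 - 25*(-34) = 96 + 850 = 946)
√(r + E) = √(946 - 6523) = √(-5577) = 13*I*√33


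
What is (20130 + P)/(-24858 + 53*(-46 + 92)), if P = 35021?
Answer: -55151/22420 ≈ -2.4599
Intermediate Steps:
(20130 + P)/(-24858 + 53*(-46 + 92)) = (20130 + 35021)/(-24858 + 53*(-46 + 92)) = 55151/(-24858 + 53*46) = 55151/(-24858 + 2438) = 55151/(-22420) = 55151*(-1/22420) = -55151/22420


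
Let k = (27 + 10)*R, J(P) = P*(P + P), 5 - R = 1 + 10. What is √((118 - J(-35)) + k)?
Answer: I*√2554 ≈ 50.537*I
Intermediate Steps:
R = -6 (R = 5 - (1 + 10) = 5 - 1*11 = 5 - 11 = -6)
J(P) = 2*P² (J(P) = P*(2*P) = 2*P²)
k = -222 (k = (27 + 10)*(-6) = 37*(-6) = -222)
√((118 - J(-35)) + k) = √((118 - 2*(-35)²) - 222) = √((118 - 2*1225) - 222) = √((118 - 1*2450) - 222) = √((118 - 2450) - 222) = √(-2332 - 222) = √(-2554) = I*√2554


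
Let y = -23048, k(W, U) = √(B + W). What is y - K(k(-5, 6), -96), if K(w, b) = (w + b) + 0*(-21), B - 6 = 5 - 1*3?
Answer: -22952 - √3 ≈ -22954.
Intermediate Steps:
B = 8 (B = 6 + (5 - 1*3) = 6 + (5 - 3) = 6 + 2 = 8)
k(W, U) = √(8 + W)
K(w, b) = b + w (K(w, b) = (b + w) + 0 = b + w)
y - K(k(-5, 6), -96) = -23048 - (-96 + √(8 - 5)) = -23048 - (-96 + √3) = -23048 + (96 - √3) = -22952 - √3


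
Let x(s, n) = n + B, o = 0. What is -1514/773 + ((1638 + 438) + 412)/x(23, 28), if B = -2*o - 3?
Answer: 1885374/19325 ≈ 97.561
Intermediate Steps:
B = -3 (B = -2*0 - 3 = 0 - 3 = -3)
x(s, n) = -3 + n (x(s, n) = n - 3 = -3 + n)
-1514/773 + ((1638 + 438) + 412)/x(23, 28) = -1514/773 + ((1638 + 438) + 412)/(-3 + 28) = -1514*1/773 + (2076 + 412)/25 = -1514/773 + 2488*(1/25) = -1514/773 + 2488/25 = 1885374/19325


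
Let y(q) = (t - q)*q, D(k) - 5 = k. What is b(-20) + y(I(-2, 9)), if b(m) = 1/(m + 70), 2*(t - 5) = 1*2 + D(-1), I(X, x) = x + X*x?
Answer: -7649/50 ≈ -152.98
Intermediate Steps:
D(k) = 5 + k
t = 8 (t = 5 + (1*2 + (5 - 1))/2 = 5 + (2 + 4)/2 = 5 + (1/2)*6 = 5 + 3 = 8)
y(q) = q*(8 - q) (y(q) = (8 - q)*q = q*(8 - q))
b(m) = 1/(70 + m)
b(-20) + y(I(-2, 9)) = 1/(70 - 20) + (9*(1 - 2))*(8 - 9*(1 - 2)) = 1/50 + (9*(-1))*(8 - 9*(-1)) = 1/50 - 9*(8 - 1*(-9)) = 1/50 - 9*(8 + 9) = 1/50 - 9*17 = 1/50 - 153 = -7649/50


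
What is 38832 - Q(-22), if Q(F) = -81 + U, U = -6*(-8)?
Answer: 38865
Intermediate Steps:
U = 48
Q(F) = -33 (Q(F) = -81 + 48 = -33)
38832 - Q(-22) = 38832 - 1*(-33) = 38832 + 33 = 38865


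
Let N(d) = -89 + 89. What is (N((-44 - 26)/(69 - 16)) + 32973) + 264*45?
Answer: 44853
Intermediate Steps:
N(d) = 0
(N((-44 - 26)/(69 - 16)) + 32973) + 264*45 = (0 + 32973) + 264*45 = 32973 + 11880 = 44853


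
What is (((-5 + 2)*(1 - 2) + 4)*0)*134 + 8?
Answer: 8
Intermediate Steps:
(((-5 + 2)*(1 - 2) + 4)*0)*134 + 8 = ((-3*(-1) + 4)*0)*134 + 8 = ((3 + 4)*0)*134 + 8 = (7*0)*134 + 8 = 0*134 + 8 = 0 + 8 = 8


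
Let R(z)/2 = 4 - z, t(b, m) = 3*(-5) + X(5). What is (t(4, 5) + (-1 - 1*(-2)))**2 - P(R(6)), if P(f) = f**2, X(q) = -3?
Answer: 273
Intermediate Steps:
t(b, m) = -18 (t(b, m) = 3*(-5) - 3 = -15 - 3 = -18)
R(z) = 8 - 2*z (R(z) = 2*(4 - z) = 8 - 2*z)
(t(4, 5) + (-1 - 1*(-2)))**2 - P(R(6)) = (-18 + (-1 - 1*(-2)))**2 - (8 - 2*6)**2 = (-18 + (-1 + 2))**2 - (8 - 12)**2 = (-18 + 1)**2 - 1*(-4)**2 = (-17)**2 - 1*16 = 289 - 16 = 273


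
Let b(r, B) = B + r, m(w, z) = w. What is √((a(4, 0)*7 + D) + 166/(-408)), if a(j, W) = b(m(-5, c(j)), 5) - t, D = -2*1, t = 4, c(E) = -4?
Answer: I*√316353/102 ≈ 5.5142*I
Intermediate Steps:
D = -2
a(j, W) = -4 (a(j, W) = (5 - 5) - 1*4 = 0 - 4 = -4)
√((a(4, 0)*7 + D) + 166/(-408)) = √((-4*7 - 2) + 166/(-408)) = √((-28 - 2) + 166*(-1/408)) = √(-30 - 83/204) = √(-6203/204) = I*√316353/102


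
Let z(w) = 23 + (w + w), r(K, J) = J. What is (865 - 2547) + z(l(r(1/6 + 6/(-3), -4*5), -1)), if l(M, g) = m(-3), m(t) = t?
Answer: -1665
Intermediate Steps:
l(M, g) = -3
z(w) = 23 + 2*w
(865 - 2547) + z(l(r(1/6 + 6/(-3), -4*5), -1)) = (865 - 2547) + (23 + 2*(-3)) = -1682 + (23 - 6) = -1682 + 17 = -1665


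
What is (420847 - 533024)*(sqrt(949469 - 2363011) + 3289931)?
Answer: -369054589787 - 112177*I*sqrt(1413542) ≈ -3.6905e+11 - 1.3337e+8*I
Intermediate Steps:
(420847 - 533024)*(sqrt(949469 - 2363011) + 3289931) = -112177*(sqrt(-1413542) + 3289931) = -112177*(I*sqrt(1413542) + 3289931) = -112177*(3289931 + I*sqrt(1413542)) = -369054589787 - 112177*I*sqrt(1413542)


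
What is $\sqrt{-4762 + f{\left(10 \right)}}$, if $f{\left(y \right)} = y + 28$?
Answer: $2 i \sqrt{1181} \approx 68.731 i$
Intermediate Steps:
$f{\left(y \right)} = 28 + y$
$\sqrt{-4762 + f{\left(10 \right)}} = \sqrt{-4762 + \left(28 + 10\right)} = \sqrt{-4762 + 38} = \sqrt{-4724} = 2 i \sqrt{1181}$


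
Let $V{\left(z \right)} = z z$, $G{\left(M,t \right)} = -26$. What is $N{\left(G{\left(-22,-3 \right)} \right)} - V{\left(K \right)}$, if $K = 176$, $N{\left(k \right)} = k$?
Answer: $-31002$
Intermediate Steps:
$V{\left(z \right)} = z^{2}$
$N{\left(G{\left(-22,-3 \right)} \right)} - V{\left(K \right)} = -26 - 176^{2} = -26 - 30976 = -31002$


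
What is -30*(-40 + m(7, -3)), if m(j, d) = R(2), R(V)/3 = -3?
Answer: 1470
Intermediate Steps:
R(V) = -9 (R(V) = 3*(-3) = -9)
m(j, d) = -9
-30*(-40 + m(7, -3)) = -30*(-40 - 9) = -30*(-49) = 1470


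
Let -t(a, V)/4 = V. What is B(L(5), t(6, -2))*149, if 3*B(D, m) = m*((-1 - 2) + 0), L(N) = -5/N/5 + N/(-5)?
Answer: -1192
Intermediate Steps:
t(a, V) = -4*V
L(N) = -1/N - N/5 (L(N) = -5/N*(1/5) + N*(-1/5) = -1/N - N/5)
B(D, m) = -m (B(D, m) = (m*((-1 - 2) + 0))/3 = (m*(-3 + 0))/3 = (m*(-3))/3 = (-3*m)/3 = -m)
B(L(5), t(6, -2))*149 = -(-4)*(-2)*149 = -1*8*149 = -8*149 = -1192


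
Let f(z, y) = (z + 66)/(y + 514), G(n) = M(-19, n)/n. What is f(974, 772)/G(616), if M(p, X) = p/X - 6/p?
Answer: 749805056/428881 ≈ 1748.3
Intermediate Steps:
M(p, X) = -6/p + p/X
G(n) = (6/19 - 19/n)/n (G(n) = (-6/(-19) - 19/n)/n = (-6*(-1/19) - 19/n)/n = (6/19 - 19/n)/n)
f(z, y) = (66 + z)/(514 + y)
f(974, 772)/G(616) = ((66 + 974)/(514 + 772))/(((1/19)*(-361 + 6*616)/616²)) = (1040/1286)/(((1/19)*(1/379456)*(-361 + 3696))) = ((1/1286)*1040)/(((1/19)*(1/379456)*3335)) = 520/(643*(3335/7209664)) = (520/643)*(7209664/3335) = 749805056/428881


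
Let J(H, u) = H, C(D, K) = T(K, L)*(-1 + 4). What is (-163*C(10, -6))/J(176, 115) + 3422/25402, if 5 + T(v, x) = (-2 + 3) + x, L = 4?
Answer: 1711/12701 ≈ 0.13471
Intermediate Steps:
T(v, x) = -4 + x (T(v, x) = -5 + ((-2 + 3) + x) = -5 + (1 + x) = -4 + x)
C(D, K) = 0 (C(D, K) = (-4 + 4)*(-1 + 4) = 0*3 = 0)
(-163*C(10, -6))/J(176, 115) + 3422/25402 = -163*0/176 + 3422/25402 = 0*(1/176) + 3422*(1/25402) = 0 + 1711/12701 = 1711/12701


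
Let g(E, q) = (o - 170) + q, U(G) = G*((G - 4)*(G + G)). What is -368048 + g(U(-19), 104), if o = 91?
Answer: -368023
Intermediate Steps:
U(G) = 2*G²*(-4 + G) (U(G) = G*((-4 + G)*(2*G)) = G*(2*G*(-4 + G)) = 2*G²*(-4 + G))
g(E, q) = -79 + q (g(E, q) = (91 - 170) + q = -79 + q)
-368048 + g(U(-19), 104) = -368048 + (-79 + 104) = -368048 + 25 = -368023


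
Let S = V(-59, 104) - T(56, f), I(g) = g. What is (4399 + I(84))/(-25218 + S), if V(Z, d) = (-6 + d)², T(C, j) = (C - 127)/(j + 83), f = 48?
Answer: -587273/2045363 ≈ -0.28712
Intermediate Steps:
T(C, j) = (-127 + C)/(83 + j)
S = 1258195/131 (S = (-6 + 104)² - (-127 + 56)/(83 + 48) = 98² - (-71)/131 = 9604 - (-71)/131 = 9604 - 1*(-71/131) = 9604 + 71/131 = 1258195/131 ≈ 9604.5)
(4399 + I(84))/(-25218 + S) = (4399 + 84)/(-25218 + 1258195/131) = 4483/(-2045363/131) = 4483*(-131/2045363) = -587273/2045363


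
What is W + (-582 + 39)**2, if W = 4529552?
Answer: 4824401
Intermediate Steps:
W + (-582 + 39)**2 = 4529552 + (-582 + 39)**2 = 4529552 + (-543)**2 = 4529552 + 294849 = 4824401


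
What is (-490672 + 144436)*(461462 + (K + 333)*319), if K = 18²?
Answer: -232339936620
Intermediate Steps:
K = 324
(-490672 + 144436)*(461462 + (K + 333)*319) = (-490672 + 144436)*(461462 + (324 + 333)*319) = -346236*(461462 + 657*319) = -346236*(461462 + 209583) = -346236*671045 = -232339936620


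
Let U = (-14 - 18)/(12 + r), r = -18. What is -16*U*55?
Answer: -14080/3 ≈ -4693.3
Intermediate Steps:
U = 16/3 (U = (-14 - 18)/(12 - 18) = -32/(-6) = -32*(-⅙) = 16/3 ≈ 5.3333)
-16*U*55 = -16*16/3*55 = -256/3*55 = -14080/3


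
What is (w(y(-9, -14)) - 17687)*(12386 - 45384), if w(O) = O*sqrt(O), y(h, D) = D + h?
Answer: 583635626 + 758954*I*sqrt(23) ≈ 5.8364e+8 + 3.6398e+6*I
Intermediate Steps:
w(O) = O**(3/2)
(w(y(-9, -14)) - 17687)*(12386 - 45384) = ((-14 - 9)**(3/2) - 17687)*(12386 - 45384) = ((-23)**(3/2) - 17687)*(-32998) = (-23*I*sqrt(23) - 17687)*(-32998) = (-17687 - 23*I*sqrt(23))*(-32998) = 583635626 + 758954*I*sqrt(23)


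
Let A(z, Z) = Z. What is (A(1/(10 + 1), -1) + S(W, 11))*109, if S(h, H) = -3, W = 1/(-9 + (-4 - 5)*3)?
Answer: -436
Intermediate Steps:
W = -1/36 (W = 1/(-9 - 9*3) = 1/(-9 - 27) = 1/(-36) = -1/36 ≈ -0.027778)
(A(1/(10 + 1), -1) + S(W, 11))*109 = (-1 - 3)*109 = -4*109 = -436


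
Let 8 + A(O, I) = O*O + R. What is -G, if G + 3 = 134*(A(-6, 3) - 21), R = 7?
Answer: -1873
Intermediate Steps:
A(O, I) = -1 + O² (A(O, I) = -8 + (O*O + 7) = -8 + (O² + 7) = -8 + (7 + O²) = -1 + O²)
G = 1873 (G = -3 + 134*((-1 + (-6)²) - 21) = -3 + 134*((-1 + 36) - 21) = -3 + 134*(35 - 21) = -3 + 134*14 = -3 + 1876 = 1873)
-G = -1*1873 = -1873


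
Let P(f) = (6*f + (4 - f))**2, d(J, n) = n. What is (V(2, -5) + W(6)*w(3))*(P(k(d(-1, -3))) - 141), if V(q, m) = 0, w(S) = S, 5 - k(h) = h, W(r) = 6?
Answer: 32310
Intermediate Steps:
k(h) = 5 - h
P(f) = (4 + 5*f)**2
(V(2, -5) + W(6)*w(3))*(P(k(d(-1, -3))) - 141) = (0 + 6*3)*((4 + 5*(5 - 1*(-3)))**2 - 141) = (0 + 18)*((4 + 5*(5 + 3))**2 - 141) = 18*((4 + 5*8)**2 - 141) = 18*((4 + 40)**2 - 141) = 18*(44**2 - 141) = 18*(1936 - 141) = 18*1795 = 32310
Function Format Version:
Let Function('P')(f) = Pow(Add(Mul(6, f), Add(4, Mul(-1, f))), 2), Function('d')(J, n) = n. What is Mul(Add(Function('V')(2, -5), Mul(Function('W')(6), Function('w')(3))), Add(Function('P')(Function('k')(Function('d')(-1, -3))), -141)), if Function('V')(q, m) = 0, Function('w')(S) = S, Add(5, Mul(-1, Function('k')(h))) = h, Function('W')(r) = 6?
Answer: 32310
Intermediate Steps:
Function('k')(h) = Add(5, Mul(-1, h))
Function('P')(f) = Pow(Add(4, Mul(5, f)), 2)
Mul(Add(Function('V')(2, -5), Mul(Function('W')(6), Function('w')(3))), Add(Function('P')(Function('k')(Function('d')(-1, -3))), -141)) = Mul(Add(0, Mul(6, 3)), Add(Pow(Add(4, Mul(5, Add(5, Mul(-1, -3)))), 2), -141)) = Mul(Add(0, 18), Add(Pow(Add(4, Mul(5, Add(5, 3))), 2), -141)) = Mul(18, Add(Pow(Add(4, Mul(5, 8)), 2), -141)) = Mul(18, Add(Pow(Add(4, 40), 2), -141)) = Mul(18, Add(Pow(44, 2), -141)) = Mul(18, Add(1936, -141)) = Mul(18, 1795) = 32310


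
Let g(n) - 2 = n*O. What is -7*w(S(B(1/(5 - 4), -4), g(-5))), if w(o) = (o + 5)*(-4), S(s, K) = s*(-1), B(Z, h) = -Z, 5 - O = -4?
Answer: 168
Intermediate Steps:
O = 9 (O = 5 - 1*(-4) = 5 + 4 = 9)
g(n) = 2 + 9*n (g(n) = 2 + n*9 = 2 + 9*n)
S(s, K) = -s
w(o) = -20 - 4*o (w(o) = (5 + o)*(-4) = -20 - 4*o)
-7*w(S(B(1/(5 - 4), -4), g(-5))) = -7*(-20 - (-4)*(-1/(5 - 4))) = -7*(-20 - (-4)*(-1/1)) = -7*(-20 - (-4)*(-1*1)) = -7*(-20 - (-4)*(-1)) = -7*(-20 - 4*1) = -7*(-20 - 4) = -7*(-24) = 168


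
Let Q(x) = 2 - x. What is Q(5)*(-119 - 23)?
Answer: 426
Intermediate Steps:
Q(5)*(-119 - 23) = (2 - 1*5)*(-119 - 23) = (2 - 5)*(-142) = -3*(-142) = 426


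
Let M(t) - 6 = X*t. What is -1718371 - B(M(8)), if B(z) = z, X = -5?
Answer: -1718337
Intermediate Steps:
M(t) = 6 - 5*t
-1718371 - B(M(8)) = -1718371 - (6 - 5*8) = -1718371 - (6 - 40) = -1718371 - 1*(-34) = -1718371 + 34 = -1718337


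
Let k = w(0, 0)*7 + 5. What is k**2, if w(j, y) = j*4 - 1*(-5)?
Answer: 1600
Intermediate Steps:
w(j, y) = 5 + 4*j (w(j, y) = 4*j + 5 = 5 + 4*j)
k = 40 (k = (5 + 4*0)*7 + 5 = (5 + 0)*7 + 5 = 5*7 + 5 = 35 + 5 = 40)
k**2 = 40**2 = 1600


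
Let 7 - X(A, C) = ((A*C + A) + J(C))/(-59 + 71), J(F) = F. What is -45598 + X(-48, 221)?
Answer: -536657/12 ≈ -44721.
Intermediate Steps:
X(A, C) = 7 - A/12 - C/12 - A*C/12 (X(A, C) = 7 - ((A*C + A) + C)/(-59 + 71) = 7 - ((A + A*C) + C)/12 = 7 - (A + C + A*C)/12 = 7 - (A/12 + C/12 + A*C/12) = 7 + (-A/12 - C/12 - A*C/12) = 7 - A/12 - C/12 - A*C/12)
-45598 + X(-48, 221) = -45598 + (7 - 1/12*(-48) - 1/12*221 - 1/12*(-48)*221) = -45598 + (7 + 4 - 221/12 + 884) = -45598 + 10519/12 = -536657/12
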